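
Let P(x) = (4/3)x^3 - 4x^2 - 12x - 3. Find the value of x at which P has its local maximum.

-1

P'(x) = 4x^2 - 8x - 12 = 0 at x = -1, 3.
Second-derivative test with P''(x) = 8x - 8: P''(-1) = -16 < 0 ⇒ local maximum; P''(3) = 16 > 0 ⇒ local minimum.
Thus P has its local maximum at x = -1, with value 11/3.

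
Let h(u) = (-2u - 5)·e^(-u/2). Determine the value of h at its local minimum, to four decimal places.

-5.1361

h'(u) = (-2)·e^(-u/2) + (-2u - 5)·(-1/2)·e^(-u/2) = (u + 1/2)·e^(-u/2). Since e^(-u/2) > 0, the only critical point is u = -1/2.
h''(-1/2) has the same sign as 1 > 0, so this is a local minimum.
h(-1/2) = (-4)·e^(1/4) ≈ -5.1361.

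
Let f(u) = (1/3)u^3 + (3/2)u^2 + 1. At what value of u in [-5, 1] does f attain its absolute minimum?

Differentiating, f'(u) = u^2 + 3u; which vanishes at u = -3 and u = 0.
Compare values at every candidate in [-5, 1]: f(-5) = -19/6; f(-3) = 11/2; f(0) = 1; f(1) = 17/6.
Hence the absolute minimum is -19/6 at u = -5.

-5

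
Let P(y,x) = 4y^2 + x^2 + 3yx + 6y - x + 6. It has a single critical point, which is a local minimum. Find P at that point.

-16/7

∂P/∂y = 8y + 3x + 6 = 0 and ∂P/∂x = 3y + 2x - 1 = 0, so (y, x) = (-15/7, 26/7).
The Hessian has P_{yy} = 8, P_{xx} = 2, P_{yx} = 3, giving D = 7 > 0 with P_{yy} > 0, so the point is a local minimum.
P(-15/7, 26/7) = -16/7.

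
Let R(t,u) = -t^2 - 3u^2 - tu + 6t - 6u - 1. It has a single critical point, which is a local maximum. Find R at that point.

169/11

∂R/∂t = -2t - u + 6 = 0 and ∂R/∂u = -t - 6u - 6 = 0, so (t, u) = (42/11, -18/11).
The Hessian has R_{tt} = -2, R_{uu} = -6, R_{tu} = -1, giving D = 11 > 0 with R_{tt} < 0, so the point is a local maximum.
R(42/11, -18/11) = 169/11.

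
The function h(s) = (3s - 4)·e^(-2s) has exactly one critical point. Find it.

11/6

Differentiating with the product rule gives h'(s) = (-6s + 11)·e^(-2s). Since e^(-2s) > 0, the only critical point is s = 11/6.
h''(11/6) has the same sign as -6 < 0, so this is a local maximum.
h(11/6) = (3/2)·e^(-11/3) ≈ 0.0383.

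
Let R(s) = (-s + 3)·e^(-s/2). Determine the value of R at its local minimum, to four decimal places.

Differentiating with the product rule gives R'(s) = ((1/2)s - 5/2)·e^(-s/2). Since e^(-s/2) > 0, the only critical point is s = 5.
R''(5) has the same sign as 1/2 > 0, so this is a local minimum.
R(5) = (-2)·e^(-5/2) ≈ -0.1642.

-0.1642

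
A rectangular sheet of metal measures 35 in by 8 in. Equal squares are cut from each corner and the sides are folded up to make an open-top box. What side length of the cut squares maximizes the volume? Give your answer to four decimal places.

With cut size x, the volume is V(x) = x(35 − 2x)(8 − 2x) for 0 < x < 4.
V'(x) = 12x^2 − 172x + 280. Setting V'(x) = 0 gives x ≈ 1.8725 (the root in (0, 4)).
V''(x) = 24x − 172 is negative there, so this is the maximum; V ≈ 249.0238.

1.8725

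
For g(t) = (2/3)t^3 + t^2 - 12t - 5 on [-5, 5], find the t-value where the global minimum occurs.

2

The derivative is 2t^2 + 2t - 12, which vanishes at t = -3 and t = 2.
Compare values at every candidate in [-5, 5]: g(-5) = -10/3; g(-3) = 22; g(2) = -59/3; g(5) = 130/3.
The minimum over the interval is -59/3, attained at t = 2.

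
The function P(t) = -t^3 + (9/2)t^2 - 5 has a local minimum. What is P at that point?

P'(t) = -3t^2 + 9t. Setting P'(t) = 0 gives t ∈ {0, 3}.
Second-derivative test with P''(t) = -6t + 9: P''(0) = 9 > 0 ⇒ local minimum; P''(3) = -9 < 0 ⇒ local maximum.
The local minimum is P(0) = -5.

-5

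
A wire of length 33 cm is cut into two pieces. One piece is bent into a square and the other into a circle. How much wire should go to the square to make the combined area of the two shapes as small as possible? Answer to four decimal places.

18.4833

Let x be the length used for the square. Square side x/4; circle radius (33−x)/(2π).
A(x) = (x/4)² + π·((33−x)/(2π))² = x²/16 + (33−x)²/(4π) for 0 ≤ x ≤ 33. A'(x) = x/8 − (33−x)/(2π) = 0 gives x = 4·33/(π+4) ≈ 18.4833.
A'' = 1/8 + 1/(2π) > 0, so this gives the minimum combined area; x ≈ 18.4833 cm to the square.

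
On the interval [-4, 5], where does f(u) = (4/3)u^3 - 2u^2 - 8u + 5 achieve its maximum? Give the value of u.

The derivative is 4u^2 - 4u - 8, which vanishes at u = -1 and u = 2.
Candidates: f(-4) = -241/3,  f(-1) = 29/3,  f(2) = -25/3,  f(5) = 245/3.
The maximum over the interval is 245/3, attained at u = 5.

5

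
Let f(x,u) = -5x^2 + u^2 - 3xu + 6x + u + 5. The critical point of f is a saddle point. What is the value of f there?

∂f/∂x = -10x - 3u + 6 = 0 and ∂f/∂u = -3x + 2u + 1 = 0, so (x, u) = (15/29, 8/29).
The Hessian has f_{xx} = -10, f_{uu} = 2, f_{xu} = -3, giving D = -29 < 0, so the point is a saddle point.
f(15/29, 8/29) = 194/29.

194/29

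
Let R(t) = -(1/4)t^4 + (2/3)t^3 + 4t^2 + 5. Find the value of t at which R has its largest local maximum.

4

R'(t) = -t^3 + 2t^2 + 8t = 0 at t = -2, 0, 4.
R''(t) = -3t^2 + 4t + 8. R''(-2) = -12 < 0 ⇒ local maximum; R''(0) = 8 > 0 ⇒ local minimum; R''(4) = -24 < 0 ⇒ local maximum.
Thus R has its largest local maximum at t = 4, with value 143/3.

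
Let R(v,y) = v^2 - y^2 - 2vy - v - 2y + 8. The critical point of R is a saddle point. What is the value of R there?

71/8

∂R/∂v = 2v - 2y - 1 = 0 and ∂R/∂y = -2v - 2y - 2 = 0, so (v, y) = (-1/4, -3/4).
The Hessian has R_{vv} = 2, R_{yy} = -2, R_{vy} = -2, giving D = -8 < 0, so the point is a saddle point.
R(-1/4, -3/4) = 71/8.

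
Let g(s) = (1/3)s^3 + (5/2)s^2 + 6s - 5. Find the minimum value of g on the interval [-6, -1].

Differentiating, g'(s) = s^2 + 5s + 6; which vanishes at s = -3 and s = -2.
Evaluating at the critical points and endpoints: g(-6) = -23, g(-3) = -19/2, g(-2) = -29/3, g(-1) = -53/6.
The minimum over the interval is -23, attained at s = -6.

-23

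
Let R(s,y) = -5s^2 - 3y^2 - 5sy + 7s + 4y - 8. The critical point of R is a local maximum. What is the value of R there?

∂R/∂s = -10s - 5y + 7 = 0 and ∂R/∂y = -5s - 6y + 4 = 0, so (s, y) = (22/35, 1/7).
The Hessian has R_{ss} = -10, R_{yy} = -6, R_{sy} = -5, giving D = 35 > 0 with R_{ss} < 0, so the point is a local maximum.
R(22/35, 1/7) = -193/35.

-193/35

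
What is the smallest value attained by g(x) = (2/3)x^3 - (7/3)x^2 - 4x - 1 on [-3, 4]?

-28

g'(x) = 2x^2 - (14/3)x - 4, which vanishes at x = -2/3 and x = 3.
Candidates: g(-3) = -28, g(-2/3) = 35/81, g(3) = -16, g(4) = -35/3.
Hence the absolute minimum is -28 at x = -3.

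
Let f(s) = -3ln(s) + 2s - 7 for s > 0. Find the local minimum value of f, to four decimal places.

-5.2164

f'(s) = -3/s + 2 = 0 gives s = 3/2.
f''(s) = 3/s², which is positive for s > 0, so this is a local minimum.
f(3/2) = -3·ln(3/2) + 3 - 7 ≈ -5.2164.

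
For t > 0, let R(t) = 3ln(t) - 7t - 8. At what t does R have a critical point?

R'(t) = 3/t − 7 = 0 gives t = 3/7.
R''(t) = -3/t², which is negative for t > 0, so this is a local maximum.
R(3/7) = 3·ln(3/7) - 3 - 8 ≈ -13.5419.

3/7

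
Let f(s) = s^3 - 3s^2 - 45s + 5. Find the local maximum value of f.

Critical points: f'(s) = 3s^2 - 6s - 45 vanishes at s = -3, 5.
Second-derivative test with f''(s) = 6s - 6: f''(-3) = -24 < 0 ⇒ local maximum; f''(5) = 24 > 0 ⇒ local minimum.
The local maximum is f(-3) = 86.

86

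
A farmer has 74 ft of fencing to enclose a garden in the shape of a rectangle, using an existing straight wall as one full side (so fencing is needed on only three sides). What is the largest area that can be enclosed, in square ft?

1369/2

Let the sides perpendicular to the wall have length x and the parallel side y, so 2x + y = 74 and the area is A = xy = x(74 − 2x).
A'(x) = 74 − 4x = 0 gives x = 37/2, and A''(x) = −4 < 0 confirms a maximum.
Then y = 74 − 2·37/2 = 37 and A = 1369/2.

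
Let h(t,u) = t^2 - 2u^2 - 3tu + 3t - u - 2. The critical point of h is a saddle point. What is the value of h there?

-60/17

∂h/∂t = 2t - 3u + 3 = 0 and ∂h/∂u = -3t - 4u - 1 = 0, so (t, u) = (-15/17, 7/17).
The Hessian has h_{tt} = 2, h_{uu} = -4, h_{tu} = -3, giving D = -17 < 0, so the point is a saddle point.
h(-15/17, 7/17) = -60/17.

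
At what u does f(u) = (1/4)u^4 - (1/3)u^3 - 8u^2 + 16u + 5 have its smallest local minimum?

f'(u) = u^3 - u^2 - 16u + 16. Setting f'(u) = 0 gives u ∈ {-4, 1, 4}.
Second-derivative test with f''(u) = 3u^2 - 2u - 16: f''(-4) = 40 > 0 ⇒ local minimum; f''(1) = -15 < 0 ⇒ local maximum; f''(4) = 24 > 0 ⇒ local minimum.
The smallest local minimum is f(-4) = -305/3.

-4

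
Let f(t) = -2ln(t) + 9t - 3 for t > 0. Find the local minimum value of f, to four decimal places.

2.0082

f'(t) = -2/t + 9 = 0 gives t = 2/9.
f''(t) = 2/t², which is positive for t > 0, so this is a local minimum.
f(2/9) = -2·ln(2/9) + 2 - 3 ≈ 2.0082.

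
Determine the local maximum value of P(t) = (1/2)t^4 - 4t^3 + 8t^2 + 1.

Critical points: P'(t) = 2t^3 - 12t^2 + 16t vanishes at t = 0, 2, 4.
Since P''(t) = 6t^2 - 24t + 16, we get P''(0) = 16 > 0 ⇒ local minimum; P''(2) = -8 < 0 ⇒ local maximum; P''(4) = 16 > 0 ⇒ local minimum.
Thus P has its local maximum at t = 2, with value 9.

9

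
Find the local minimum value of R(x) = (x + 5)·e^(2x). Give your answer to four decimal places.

-0.0000

Differentiating with the product rule gives R'(x) = (2x + 11)·e^(2x). Since e^(2x) > 0, the only critical point is x = -11/2.
R''(-11/2) has the same sign as 2 > 0, so this is a local minimum.
R(-11/2) = (-1/2)·e^(-11) ≈ -0.0000.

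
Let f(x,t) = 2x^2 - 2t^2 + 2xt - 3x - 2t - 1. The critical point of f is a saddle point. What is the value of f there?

-21/10

∂f/∂x = 4x + 2t - 3 = 0 and ∂f/∂t = 2x - 4t - 2 = 0, so (x, t) = (4/5, -1/10).
The Hessian has f_{xx} = 4, f_{tt} = -4, f_{xt} = 2, giving D = -20 < 0, so the point is a saddle point.
f(4/5, -1/10) = -21/10.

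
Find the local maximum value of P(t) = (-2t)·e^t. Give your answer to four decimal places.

P'(t) = (-2)·e^t + (-2t)·1·e^t = (-2t - 2)·e^t. Since e^t > 0, the only critical point is t = -1.
P''(-1) has the same sign as -2 < 0, so this is a local maximum.
P(-1) = (2)·e^(-1) ≈ 0.7358.

0.7358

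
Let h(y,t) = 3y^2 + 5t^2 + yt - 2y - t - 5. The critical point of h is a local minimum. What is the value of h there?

-316/59

∂h/∂y = 6y + t - 2 = 0 and ∂h/∂t = y + 10t - 1 = 0, so (y, t) = (19/59, 4/59).
The Hessian has h_{yy} = 6, h_{tt} = 10, h_{yt} = 1, giving D = 59 > 0 with h_{yy} > 0, so the point is a local minimum.
h(19/59, 4/59) = -316/59.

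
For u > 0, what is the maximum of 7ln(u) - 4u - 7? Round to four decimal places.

-10.0827

f'(u) = 7/u − 4 = 0 gives u = 7/4.
f''(u) = -7/u², which is negative for u > 0, so this is a local maximum.
f(7/4) = 7·ln(7/4) - 7 - 7 ≈ -10.0827.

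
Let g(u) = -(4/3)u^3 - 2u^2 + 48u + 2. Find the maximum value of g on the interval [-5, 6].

The derivative is -4u^2 - 4u + 48, which vanishes at u = -4 and u = 3.
Evaluating at the critical points and endpoints: g(-5) = -364/3,  g(-4) = -410/3,  g(3) = 92,  g(6) = -70.
Hence the absolute maximum is 92 at u = 3.

92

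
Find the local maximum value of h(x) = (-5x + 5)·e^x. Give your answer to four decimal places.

5.0000

h'(x) = (-5)·e^x + (-5x + 5)·1·e^x = (-5x)·e^x. Since e^x > 0, the only critical point is x = 0.
h''(0) has the same sign as -5 < 0, so this is a local maximum.
h(0) = (5)·e^(0) ≈ 5.0000.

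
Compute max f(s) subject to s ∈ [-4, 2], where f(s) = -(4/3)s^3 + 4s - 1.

205/3

Differentiating, f'(s) = -4s^2 + 4; which vanishes at s = -1 and s = 1.
Compare values at every candidate in [-4, 2]: f(-4) = 205/3; f(-1) = -11/3; f(1) = 5/3; f(2) = -11/3.
Hence the absolute maximum is 205/3 at s = -4.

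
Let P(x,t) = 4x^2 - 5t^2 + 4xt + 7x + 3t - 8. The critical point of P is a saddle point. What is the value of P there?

-1061/96

∂P/∂x = 8x + 4t + 7 = 0 and ∂P/∂t = 4x - 10t + 3 = 0, so (x, t) = (-41/48, -1/24).
The Hessian has P_{xx} = 8, P_{tt} = -10, P_{xt} = 4, giving D = -96 < 0, so the point is a saddle point.
P(-41/48, -1/24) = -1061/96.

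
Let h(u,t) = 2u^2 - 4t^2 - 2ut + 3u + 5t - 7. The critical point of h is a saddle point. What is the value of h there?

-52/9

∂h/∂u = 4u - 2t + 3 = 0 and ∂h/∂t = -2u - 8t + 5 = 0, so (u, t) = (-7/18, 13/18).
The Hessian has h_{uu} = 4, h_{tt} = -8, h_{ut} = -2, giving D = -36 < 0, so the point is a saddle point.
h(-7/18, 13/18) = -52/9.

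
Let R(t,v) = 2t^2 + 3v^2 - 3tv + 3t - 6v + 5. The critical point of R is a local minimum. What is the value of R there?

2

∂R/∂t = 4t - 3v + 3 = 0 and ∂R/∂v = -3t + 6v - 6 = 0, so (t, v) = (0, 1).
The Hessian has R_{tt} = 4, R_{vv} = 6, R_{tv} = -3, giving D = 15 > 0 with R_{tt} > 0, so the point is a local minimum.
R(0, 1) = 2.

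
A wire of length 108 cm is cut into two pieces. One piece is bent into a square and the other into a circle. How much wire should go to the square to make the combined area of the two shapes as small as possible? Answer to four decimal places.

Let x be the length used for the square. Square side x/4; circle radius (108−x)/(2π).
A(x) = (x/4)² + π·((108−x)/(2π))² = x²/16 + (108−x)²/(4π) for 0 ≤ x ≤ 108. A'(x) = x/8 − (108−x)/(2π) = 0 gives x = 4·108/(π+4) ≈ 60.4907.
A'' = 1/8 + 1/(2π) > 0, so this gives the minimum combined area; x ≈ 60.4907 cm to the square.

60.4907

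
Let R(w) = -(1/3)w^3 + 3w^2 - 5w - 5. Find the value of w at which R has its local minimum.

Critical points: R'(w) = -w^2 + 6w - 5 vanishes at w = 1, 5.
Second-derivative test with R''(w) = -2w + 6: R''(1) = 4 > 0 ⇒ local minimum; R''(5) = -4 < 0 ⇒ local maximum.
Thus R has its local minimum at w = 1, with value -22/3.

1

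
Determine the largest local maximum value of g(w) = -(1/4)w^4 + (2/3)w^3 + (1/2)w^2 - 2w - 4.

-29/12

g'(w) = -w^3 + 2w^2 + w - 2. Setting g'(w) = 0 gives w ∈ {-1, 1, 2}.
Since g''(w) = -3w^2 + 4w + 1, we get g''(-1) = -6 < 0 ⇒ local maximum; g''(1) = 2 > 0 ⇒ local minimum; g''(2) = -3 < 0 ⇒ local maximum.
The largest local maximum is g(-1) = -29/12.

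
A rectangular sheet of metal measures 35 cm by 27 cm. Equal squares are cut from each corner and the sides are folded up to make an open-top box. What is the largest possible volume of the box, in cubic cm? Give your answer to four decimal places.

With cut size x, the volume is V(x) = x(35 − 2x)(27 − 2x) for 0 < x < 13.5.
V'(x) = 12x^2 − 248x + 945. Setting V'(x) = 0 gives x ≈ 5.0392 (the root in (0, 13.5)).
V''(x) = 24x − 248 is negative there, so this is the maximum; V ≈ 2125.0979.

2125.0979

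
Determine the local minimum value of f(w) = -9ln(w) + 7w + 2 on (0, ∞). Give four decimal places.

f'(w) = -9/w + 7 = 0 gives w = 9/7.
f''(w) = 9/w², which is positive for w > 0, so this is a local minimum.
f(9/7) = -9·ln(9/7) + 9 + 2 ≈ 8.7382.

8.7382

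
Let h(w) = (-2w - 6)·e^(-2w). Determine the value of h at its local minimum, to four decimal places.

Differentiating with the product rule gives h'(w) = (4w + 10)·e^(-2w). Since e^(-2w) > 0, the only critical point is w = -5/2.
h''(-5/2) has the same sign as 4 > 0, so this is a local minimum.
h(-5/2) = (-1)·e^(5) ≈ -148.4132.

-148.4132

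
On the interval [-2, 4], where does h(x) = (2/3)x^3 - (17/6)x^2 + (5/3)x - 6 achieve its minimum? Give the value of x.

-2

The derivative is 2x^2 - (17/3)x + 5/3, which vanishes at x = 1/3 and x = 5/2.
Evaluating at the critical points and endpoints: h(-2) = -26, h(1/3) = -929/162, h(5/2) = -73/8, h(4) = -2.
The minimum over the interval is -26, attained at x = -2.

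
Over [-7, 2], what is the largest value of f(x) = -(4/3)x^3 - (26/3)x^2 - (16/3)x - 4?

Differentiating, f'(x) = -4x^2 - (52/3)x - 16/3; which vanishes at x = -4 and x = -1/3.
Candidates: f(-7) = 66; f(-4) = -36; f(-1/3) = -254/81; f(2) = -60.
The maximum over the interval is 66, attained at x = -7.

66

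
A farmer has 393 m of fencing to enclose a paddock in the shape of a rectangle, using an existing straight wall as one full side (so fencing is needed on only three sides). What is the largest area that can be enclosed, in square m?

154449/8

Let the sides perpendicular to the wall have length x and the parallel side y, so 2x + y = 393 and the area is A = xy = x(393 − 2x).
A'(x) = 393 − 4x = 0 gives x = 393/4, and A''(x) = −4 < 0 confirms a maximum.
Then y = 393 − 2·393/4 = 393/2 and A = 154449/8.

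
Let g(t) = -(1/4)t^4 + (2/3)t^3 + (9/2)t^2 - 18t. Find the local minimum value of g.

-50/3

Critical points: g'(t) = -t^3 + 2t^2 + 9t - 18 vanishes at t = -3, 2, 3.
Second-derivative test with g''(t) = -3t^2 + 4t + 9: g''(-3) = -30 < 0 ⇒ local maximum; g''(2) = 5 > 0 ⇒ local minimum; g''(3) = -6 < 0 ⇒ local maximum.
The local minimum is g(2) = -50/3.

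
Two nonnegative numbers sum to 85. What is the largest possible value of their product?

With x + y = 85, the product is P(x) = x(85 − x).
P'(x) = 85 − 2x = 0 gives x = 85/2; P'' = −2 < 0, so this is the maximum.
P = 85/2·85/2 = 7225/4.

7225/4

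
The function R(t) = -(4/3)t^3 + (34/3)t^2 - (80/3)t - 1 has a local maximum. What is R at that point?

-35/3

R'(t) = -4t^2 + (68/3)t - 80/3. Setting R'(t) = 0 gives t ∈ {5/3, 4}.
R''(t) = -8t + 68/3. R''(5/3) = 28/3 > 0 ⇒ local minimum; R''(4) = -28/3 < 0 ⇒ local maximum.
Thus R has its local maximum at t = 4, with value -35/3.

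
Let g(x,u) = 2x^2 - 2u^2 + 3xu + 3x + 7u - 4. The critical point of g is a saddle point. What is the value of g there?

∂g/∂x = 4x + 3u + 3 = 0 and ∂g/∂u = 3x - 4u + 7 = 0, so (x, u) = (-33/25, 19/25).
The Hessian has g_{xx} = 4, g_{uu} = -4, g_{xu} = 3, giving D = -25 < 0, so the point is a saddle point.
g(-33/25, 19/25) = -83/25.

-83/25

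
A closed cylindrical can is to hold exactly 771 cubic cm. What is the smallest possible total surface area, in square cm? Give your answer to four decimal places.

465.4619

With radius r and height h, πr²h = 771 so h = 771/(πr²), and S(r) = 2πr² + 2πrh = 2πr² + 2·771/r.
S'(r) = 4πr − 2·771/r² = 0 ⇒ r³ = 771/(2π), so r ≈ 4.9693 and h = 2r ≈ 9.9385.
S''(r) = 4π + 4·771/r³ > 0, so this is the minimum; S ≈ 465.4619.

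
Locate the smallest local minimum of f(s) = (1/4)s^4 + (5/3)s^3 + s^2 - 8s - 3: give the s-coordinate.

f'(s) = s^3 + 5s^2 + 2s - 8. Setting f'(s) = 0 gives s ∈ {-4, -2, 1}.
f''(s) = 3s^2 + 10s + 2. f''(-4) = 10 > 0 ⇒ local minimum; f''(-2) = -6 < 0 ⇒ local maximum; f''(1) = 15 > 0 ⇒ local minimum.
So the smallest local minimum value is f(1) = -97/12.

1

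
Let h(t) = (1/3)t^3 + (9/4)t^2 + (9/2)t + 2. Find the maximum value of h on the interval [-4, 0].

Differentiating, h'(t) = t^2 + (9/2)t + 9/2; which vanishes at t = -3 and t = -3/2.
Evaluating at the critical points and endpoints: h(-4) = -4/3, h(-3) = -1/4, h(-3/2) = -13/16, h(0) = 2.
So the maximum is h(0) = 2.

2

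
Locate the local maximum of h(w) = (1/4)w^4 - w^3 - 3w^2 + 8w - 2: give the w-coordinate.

1

Critical points: h'(w) = w^3 - 3w^2 - 6w + 8 vanishes at w = -2, 1, 4.
Since h''(w) = 3w^2 - 6w - 6, we get h''(-2) = 18 > 0 ⇒ local minimum; h''(1) = -9 < 0 ⇒ local maximum; h''(4) = 18 > 0 ⇒ local minimum.
Thus h has its local maximum at w = 1, with value 9/4.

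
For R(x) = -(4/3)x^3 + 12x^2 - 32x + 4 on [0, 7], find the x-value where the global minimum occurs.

7

The derivative is -4x^2 + 24x - 32, which vanishes at x = 2 and x = 4.
Evaluating at the critical points and endpoints: R(0) = 4, R(2) = -68/3, R(4) = -52/3, R(7) = -268/3.
Hence the absolute minimum is -268/3 at x = 7.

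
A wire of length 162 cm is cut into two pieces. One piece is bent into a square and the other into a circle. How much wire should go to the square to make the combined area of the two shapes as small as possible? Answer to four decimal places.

90.7361

Let x be the length used for the square. Square side x/4; circle radius (162−x)/(2π).
A(x) = (x/4)² + π·((162−x)/(2π))² = x²/16 + (162−x)²/(4π) for 0 ≤ x ≤ 162. A'(x) = x/8 − (162−x)/(2π) = 0 gives x = 4·162/(π+4) ≈ 90.7361.
A'' = 1/8 + 1/(2π) > 0, so this gives the minimum combined area; x ≈ 90.7361 cm to the square.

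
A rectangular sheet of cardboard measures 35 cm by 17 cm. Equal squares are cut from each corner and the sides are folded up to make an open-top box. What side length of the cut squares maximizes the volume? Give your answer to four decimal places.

3.6142

With cut size x, the volume is V(x) = x(35 − 2x)(17 − 2x) for 0 < x < 8.5.
V'(x) = 12x^2 − 208x + 595. Setting V'(x) = 0 gives x ≈ 3.6142 (the root in (0, 8.5)).
V''(x) = 24x − 208 is negative there, so this is the maximum; V ≈ 980.7962.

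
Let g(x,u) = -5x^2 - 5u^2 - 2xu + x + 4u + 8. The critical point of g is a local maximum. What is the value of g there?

845/96

∂g/∂x = -10x - 2u + 1 = 0 and ∂g/∂u = -2x - 10u + 4 = 0, so (x, u) = (1/48, 19/48).
The Hessian has g_{xx} = -10, g_{uu} = -10, g_{xu} = -2, giving D = 96 > 0 with g_{xx} < 0, so the point is a local maximum.
g(1/48, 19/48) = 845/96.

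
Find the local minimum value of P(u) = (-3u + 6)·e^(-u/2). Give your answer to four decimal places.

By the product rule, P'(u) = ((3/2)u - 6)·e^(-u/2). Since e^(-u/2) > 0, the only critical point is u = 4.
P''(4) has the same sign as 3/2 > 0, so this is a local minimum.
P(4) = (-6)·e^(-2) ≈ -0.8120.

-0.8120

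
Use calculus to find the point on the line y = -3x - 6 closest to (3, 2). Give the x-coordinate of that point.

Minimize D(x)^2 = (x - 3)^2 + (-3x - 8)^2.
d/dx[D^2] = 2(x - 3) + 2·(-3)·(-3x - 8) = 0 ⇒ x = -21/10.
Then y = 3/10 and the distance is √(289/10) ≈ 5.3759.

-21/10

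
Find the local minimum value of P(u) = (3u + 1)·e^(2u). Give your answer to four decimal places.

-0.2833

By the product rule, P'(u) = (6u + 5)·e^(2u). Since e^(2u) > 0, the only critical point is u = -5/6.
P''(-5/6) has the same sign as 6 > 0, so this is a local minimum.
P(-5/6) = (-3/2)·e^(-5/3) ≈ -0.2833.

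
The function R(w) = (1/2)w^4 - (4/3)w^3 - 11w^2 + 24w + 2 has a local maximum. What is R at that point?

R'(w) = 2w^3 - 4w^2 - 22w + 24 = 0 at w = -3, 1, 4.
R''(w) = 6w^2 - 8w - 22. R''(-3) = 56 > 0 ⇒ local minimum; R''(1) = -24 < 0 ⇒ local maximum; R''(4) = 42 > 0 ⇒ local minimum.
So the local maximum value is R(1) = 85/6.

85/6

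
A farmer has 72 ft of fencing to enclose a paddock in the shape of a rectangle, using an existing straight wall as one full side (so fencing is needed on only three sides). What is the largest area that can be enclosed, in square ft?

648

Let the sides perpendicular to the wall have length x and the parallel side y, so 2x + y = 72 and the area is A = xy = x(72 − 2x).
A'(x) = 72 − 4x = 0 gives x = 18, and A''(x) = −4 < 0 confirms a maximum.
Then y = 72 − 2·18 = 36 and A = 648.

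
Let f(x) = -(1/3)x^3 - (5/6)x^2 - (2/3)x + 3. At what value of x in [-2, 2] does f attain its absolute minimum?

2

f'(x) = -x^2 - (5/3)x - 2/3, which vanishes at x = -1 and x = -2/3.
Candidates: f(-2) = 11/3,  f(-1) = 19/6,  f(-2/3) = 257/81,  f(2) = -13/3.
So the minimum is f(2) = -13/3.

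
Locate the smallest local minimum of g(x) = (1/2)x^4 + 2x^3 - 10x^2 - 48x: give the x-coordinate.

3

g'(x) = 2x^3 + 6x^2 - 20x - 48 = 0 at x = -4, -2, 3.
Since g''(x) = 6x^2 + 12x - 20, we get g''(-4) = 28 > 0 ⇒ local minimum; g''(-2) = -20 < 0 ⇒ local maximum; g''(3) = 70 > 0 ⇒ local minimum.
So the smallest local minimum value is g(3) = -279/2.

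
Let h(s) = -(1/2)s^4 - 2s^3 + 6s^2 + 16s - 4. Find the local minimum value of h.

-25/2

Critical points: h'(s) = -2s^3 - 6s^2 + 12s + 16 vanishes at s = -4, -1, 2.
Second-derivative test with h''(s) = -6s^2 - 12s + 12: h''(-4) = -36 < 0 ⇒ local maximum; h''(-1) = 18 > 0 ⇒ local minimum; h''(2) = -36 < 0 ⇒ local maximum.
So the local minimum value is h(-1) = -25/2.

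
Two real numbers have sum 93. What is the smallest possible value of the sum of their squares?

With a + b = 93, a^2 + b^2 = a^2 + (93 − a)^2.
The derivative 2a − 2(93 − a) = 4a − 186 vanishes at a = 93/2; second derivative 4 > 0, a minimum.
The minimum is 2·(93/2)^2 = 8649/2.

8649/2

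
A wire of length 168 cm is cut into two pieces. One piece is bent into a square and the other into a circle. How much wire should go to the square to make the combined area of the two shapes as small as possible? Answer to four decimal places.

94.0967

Let x be the length used for the square. Square side x/4; circle radius (168−x)/(2π).
A(x) = (x/4)² + π·((168−x)/(2π))² = x²/16 + (168−x)²/(4π) for 0 ≤ x ≤ 168. A'(x) = x/8 − (168−x)/(2π) = 0 gives x = 4·168/(π+4) ≈ 94.0967.
A'' = 1/8 + 1/(2π) > 0, so this gives the minimum combined area; x ≈ 94.0967 cm to the square.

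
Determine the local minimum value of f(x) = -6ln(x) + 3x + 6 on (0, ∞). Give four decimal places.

f'(x) = -6/x + 3 = 0 gives x = 2.
f''(x) = 6/x², which is positive for x > 0, so this is a local minimum.
f(2) = -6·ln(2) + 6 + 6 ≈ 7.8411.

7.8411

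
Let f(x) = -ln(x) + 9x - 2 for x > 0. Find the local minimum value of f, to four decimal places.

f'(x) = -1/x + 9 = 0 gives x = 1/9.
f''(x) = 1/x², which is positive for x > 0, so this is a local minimum.
f(1/9) = -1·ln(1/9) + 1 - 2 ≈ 1.1972.

1.1972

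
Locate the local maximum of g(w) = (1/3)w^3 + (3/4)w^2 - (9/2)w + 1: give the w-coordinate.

g'(w) = w^2 + (3/2)w - 9/2. Setting g'(w) = 0 gives w ∈ {-3, 3/2}.
Second-derivative test with g''(w) = 2w + 3/2: g''(-3) = -9/2 < 0 ⇒ local maximum; g''(3/2) = 9/2 > 0 ⇒ local minimum.
The local maximum is g(-3) = 49/4.

-3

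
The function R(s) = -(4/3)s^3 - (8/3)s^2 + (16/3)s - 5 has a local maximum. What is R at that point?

Critical points: R'(s) = -4s^2 - (16/3)s + 16/3 vanishes at s = -2, 2/3.
Since R''(s) = -8s - 16/3, we get R''(-2) = 32/3 > 0 ⇒ local minimum; R''(2/3) = -32/3 < 0 ⇒ local maximum.
Thus R has its local maximum at s = 2/3, with value -245/81.

-245/81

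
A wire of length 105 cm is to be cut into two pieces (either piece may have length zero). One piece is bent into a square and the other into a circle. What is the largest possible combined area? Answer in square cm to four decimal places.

Let x be the length used for the square. Square side x/4; circle radius (105−x)/(2π).
A(x) = (x/4)² + π·((105−x)/(2π))² = x²/16 + (105−x)²/(4π) for 0 ≤ x ≤ 105. A'(x) = x/8 − (105−x)/(2π) = 0 gives x = 4·105/(π+4) ≈ 58.8104.
A'' > 0, so the interior critical point is a minimum; the maximum is at an endpoint. A(0) = 877.3416 and A(105) = 689.0625, so the largest area is 877.3416.

877.3416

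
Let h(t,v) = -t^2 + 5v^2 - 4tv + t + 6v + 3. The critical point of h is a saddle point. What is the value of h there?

101/36

∂h/∂t = -2t - 4v + 1 = 0 and ∂h/∂v = -4t + 10v + 6 = 0, so (t, v) = (17/18, -2/9).
The Hessian has h_{tt} = -2, h_{vv} = 10, h_{tv} = -4, giving D = -36 < 0, so the point is a saddle point.
h(17/18, -2/9) = 101/36.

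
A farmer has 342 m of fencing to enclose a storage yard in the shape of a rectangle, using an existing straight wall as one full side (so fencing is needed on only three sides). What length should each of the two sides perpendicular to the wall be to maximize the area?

Let the sides perpendicular to the wall have length x and the parallel side y, so 2x + y = 342 and the area is A = xy = x(342 − 2x).
A'(x) = 342 − 4x = 0 gives x = 171/2, and A''(x) = −4 < 0 confirms a maximum.
Then y = 342 − 2·171/2 = 171 and A = 29241/2.

171/2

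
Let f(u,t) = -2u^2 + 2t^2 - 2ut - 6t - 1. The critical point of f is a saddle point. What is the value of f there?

-23/5

∂f/∂u = -4u - 2t = 0 and ∂f/∂t = -2u + 4t - 6 = 0, so (u, t) = (-3/5, 6/5).
The Hessian has f_{uu} = -4, f_{tt} = 4, f_{ut} = -2, giving D = -20 < 0, so the point is a saddle point.
f(-3/5, 6/5) = -23/5.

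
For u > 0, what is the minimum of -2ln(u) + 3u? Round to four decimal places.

2.8109

h'(u) = -2/u + 3 = 0 gives u = 2/3.
h''(u) = 2/u², which is positive for u > 0, so this is a local minimum.
h(2/3) = -2·ln(2/3) + 2 ≈ 2.8109.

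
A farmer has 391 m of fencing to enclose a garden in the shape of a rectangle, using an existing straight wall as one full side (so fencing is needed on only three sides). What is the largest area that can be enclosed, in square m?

152881/8

Let the sides perpendicular to the wall have length x and the parallel side y, so 2x + y = 391 and the area is A = xy = x(391 − 2x).
A'(x) = 391 − 4x = 0 gives x = 391/4, and A''(x) = −4 < 0 confirms a maximum.
Then y = 391 − 2·391/4 = 391/2 and A = 152881/8.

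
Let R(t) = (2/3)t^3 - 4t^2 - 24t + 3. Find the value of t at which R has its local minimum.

R'(t) = 2t^2 - 8t - 24 = 0 at t = -2, 6.
Second-derivative test with R''(t) = 4t - 8: R''(-2) = -16 < 0 ⇒ local maximum; R''(6) = 16 > 0 ⇒ local minimum.
The local minimum is R(6) = -141.

6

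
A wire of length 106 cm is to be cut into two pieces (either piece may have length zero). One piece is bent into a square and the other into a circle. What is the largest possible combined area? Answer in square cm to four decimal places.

Let x be the length used for the square. Square side x/4; circle radius (106−x)/(2π).
A(x) = (x/4)² + π·((106−x)/(2π))² = x²/16 + (106−x)²/(4π) for 0 ≤ x ≤ 106. A'(x) = x/8 − (106−x)/(2π) = 0 gives x = 4·106/(π+4) ≈ 59.3705.
A'' > 0, so the interior critical point is a minimum; the maximum is at an endpoint. A(0) = 894.1325 and A(106) = 702.2500, so the largest area is 894.1325.

894.1325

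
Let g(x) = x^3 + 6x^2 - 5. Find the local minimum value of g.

g'(x) = 3x^2 + 12x. Setting g'(x) = 0 gives x ∈ {-4, 0}.
g''(x) = 6x + 12. g''(-4) = -12 < 0 ⇒ local maximum; g''(0) = 12 > 0 ⇒ local minimum.
So the local minimum value is g(0) = -5.

-5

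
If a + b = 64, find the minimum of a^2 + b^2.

2048

With a + b = 64, a^2 + b^2 = a^2 + (64 − a)^2.
The derivative 2a − 2(64 − a) = 4a − 128 vanishes at a = 32; second derivative 4 > 0, a minimum.
The minimum is 2·(32)^2 = 2048.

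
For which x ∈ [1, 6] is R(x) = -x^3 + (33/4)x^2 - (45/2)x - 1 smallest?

6

Differentiating, R'(x) = -3x^2 + (33/2)x - 45/2; which vanishes at x = 5/2 and x = 3.
Evaluating at the critical points and endpoints: R(1) = -65/4; R(5/2) = -341/16; R(3) = -85/4; R(6) = -55.
So the minimum is R(6) = -55.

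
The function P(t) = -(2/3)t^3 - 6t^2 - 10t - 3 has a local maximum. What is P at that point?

5/3

Critical points: P'(t) = -2t^2 - 12t - 10 vanishes at t = -5, -1.
Second-derivative test with P''(t) = -4t - 12: P''(-5) = 8 > 0 ⇒ local minimum; P''(-1) = -8 < 0 ⇒ local maximum.
The local maximum is P(-1) = 5/3.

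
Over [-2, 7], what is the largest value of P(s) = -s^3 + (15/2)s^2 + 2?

129/2

Differentiating, P'(s) = -3s^2 + 15s; which vanishes at s = 0 and s = 5.
Compare values at every candidate in [-2, 7]: P(-2) = 40; P(0) = 2; P(5) = 129/2; P(7) = 53/2.
Hence the absolute maximum is 129/2 at s = 5.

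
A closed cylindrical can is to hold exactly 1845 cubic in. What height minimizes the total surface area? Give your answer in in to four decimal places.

With radius r and height h, πr²h = 1845 so h = 1845/(πr²), and S(r) = 2πr² + 2πrh = 2πr² + 2·1845/r.
S'(r) = 4πr − 2·1845/r² = 0 ⇒ r³ = 1845/(2π), so r ≈ 6.6467 and h = 2r ≈ 13.2934.
S''(r) = 4π + 4·1845/r³ > 0, so this is the minimum; S ≈ 832.7452.

13.2934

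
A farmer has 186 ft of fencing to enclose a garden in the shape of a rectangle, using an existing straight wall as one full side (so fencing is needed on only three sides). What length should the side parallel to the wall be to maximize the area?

93

Let the sides perpendicular to the wall have length x and the parallel side y, so 2x + y = 186 and the area is A = xy = x(186 − 2x).
A'(x) = 186 − 4x = 0 gives x = 93/2, and A''(x) = −4 < 0 confirms a maximum.
Then y = 186 − 2·93/2 = 93 and A = 8649/2.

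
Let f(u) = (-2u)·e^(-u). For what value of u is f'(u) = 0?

1

f'(u) = (-2)·e^(-u) + (-2u)·(-1)·e^(-u) = (2u - 2)·e^(-u). Since e^(-u) > 0, the only critical point is u = 1.
f''(1) has the same sign as 2 > 0, so this is a local minimum.
f(1) = (-2)·e^(-1) ≈ -0.7358.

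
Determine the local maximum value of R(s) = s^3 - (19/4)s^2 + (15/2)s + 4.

Critical points: R'(s) = 3s^2 - (19/2)s + 15/2 vanishes at s = 3/2, 5/3.
Second-derivative test with R''(s) = 6s - 19/2: R''(3/2) = -1/2 < 0 ⇒ local maximum; R''(5/3) = 1/2 > 0 ⇒ local minimum.
Thus R has its local maximum at s = 3/2, with value 127/16.

127/16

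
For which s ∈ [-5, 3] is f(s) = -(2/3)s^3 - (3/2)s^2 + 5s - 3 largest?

-5

The derivative is -2s^2 - 3s + 5, which vanishes at s = -5/2 and s = 1.
Evaluating at the critical points and endpoints: f(-5) = 107/6, f(-5/2) = -347/24, f(1) = -1/6, f(3) = -39/2.
Hence the absolute maximum is 107/6 at s = -5.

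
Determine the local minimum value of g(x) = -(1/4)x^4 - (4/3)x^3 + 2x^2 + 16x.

Critical points: g'(x) = -x^3 - 4x^2 + 4x + 16 vanishes at x = -4, -2, 2.
Second-derivative test with g''(x) = -3x^2 - 8x + 4: g''(-4) = -12 < 0 ⇒ local maximum; g''(-2) = 8 > 0 ⇒ local minimum; g''(2) = -24 < 0 ⇒ local maximum.
The local minimum is g(-2) = -52/3.

-52/3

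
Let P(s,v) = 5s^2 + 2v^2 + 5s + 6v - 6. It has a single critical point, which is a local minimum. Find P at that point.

-47/4

∂P/∂s = 10s + 5 = 0 and ∂P/∂v = 4v + 6 = 0, so (s, v) = (-1/2, -3/2).
The Hessian has P_{ss} = 10, P_{vv} = 4, P_{sv} = 0, giving D = 40 > 0 with P_{ss} > 0, so the point is a local minimum.
P(-1/2, -3/2) = -47/4.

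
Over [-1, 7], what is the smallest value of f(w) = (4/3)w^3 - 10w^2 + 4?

Differentiating, f'(w) = 4w^2 - 20w; which vanishes at w = 0 and w = 5.
Compare values at every candidate in [-1, 7]: f(-1) = -22/3, f(0) = 4, f(5) = -238/3, f(7) = -86/3.
The minimum over the interval is -238/3, attained at w = 5.

-238/3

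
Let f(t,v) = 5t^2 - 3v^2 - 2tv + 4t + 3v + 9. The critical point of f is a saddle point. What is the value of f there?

597/64

∂f/∂t = 10t - 2v + 4 = 0 and ∂f/∂v = -2t - 6v + 3 = 0, so (t, v) = (-9/32, 19/32).
The Hessian has f_{tt} = 10, f_{vv} = -6, f_{tv} = -2, giving D = -64 < 0, so the point is a saddle point.
f(-9/32, 19/32) = 597/64.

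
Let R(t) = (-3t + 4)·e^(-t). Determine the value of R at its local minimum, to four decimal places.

-0.2909

By the product rule, R'(t) = (3t - 7)·e^(-t). Since e^(-t) > 0, the only critical point is t = 7/3.
R''(7/3) has the same sign as 3 > 0, so this is a local minimum.
R(7/3) = (-3)·e^(-7/3) ≈ -0.2909.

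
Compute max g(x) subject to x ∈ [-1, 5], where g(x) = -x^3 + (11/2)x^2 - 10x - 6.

The derivative is -3x^2 + 11x - 10, which vanishes at x = 5/3 and x = 2.
Candidates: g(-1) = 21/2; g(5/3) = -649/54; g(2) = -12; g(5) = -87/2.
The maximum over the interval is 21/2, attained at x = -1.

21/2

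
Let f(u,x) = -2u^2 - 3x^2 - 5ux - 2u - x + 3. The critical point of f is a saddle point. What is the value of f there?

-1

∂f/∂u = -4u - 5x - 2 = 0 and ∂f/∂x = -5u - 6x - 1 = 0, so (u, x) = (7, -6).
The Hessian has f_{uu} = -4, f_{xx} = -6, f_{ux} = -5, giving D = -1 < 0, so the point is a saddle point.
f(7, -6) = -1.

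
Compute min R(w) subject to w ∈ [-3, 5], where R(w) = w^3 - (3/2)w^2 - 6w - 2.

-49/2

Differentiating, R'(w) = 3w^2 - 3w - 6; which vanishes at w = -1 and w = 2.
Evaluating at the critical points and endpoints: R(-3) = -49/2, R(-1) = 3/2, R(2) = -12, R(5) = 111/2.
Hence the absolute minimum is -49/2 at w = -3.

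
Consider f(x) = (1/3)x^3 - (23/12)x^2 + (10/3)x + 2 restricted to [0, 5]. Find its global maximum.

149/12

The derivative is x^2 - (23/6)x + 10/3, which vanishes at x = 4/3 and x = 5/2.
Evaluating at the critical points and endpoints: f(0) = 2,  f(4/3) = 310/81,  f(5/2) = 57/16,  f(5) = 149/12.
So the maximum is f(5) = 149/12.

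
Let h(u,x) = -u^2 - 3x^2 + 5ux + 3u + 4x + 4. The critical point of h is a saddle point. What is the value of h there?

∂h/∂u = -2u + 5x + 3 = 0 and ∂h/∂x = 5u - 6x + 4 = 0, so (u, x) = (-38/13, -23/13).
The Hessian has h_{uu} = -2, h_{xx} = -6, h_{ux} = 5, giving D = -13 < 0, so the point is a saddle point.
h(-38/13, -23/13) = -51/13.

-51/13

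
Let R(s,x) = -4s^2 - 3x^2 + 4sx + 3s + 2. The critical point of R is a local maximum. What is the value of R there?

91/32

∂R/∂s = -8s + 4x + 3 = 0 and ∂R/∂x = 4s - 6x = 0, so (s, x) = (9/16, 3/8).
The Hessian has R_{ss} = -8, R_{xx} = -6, R_{sx} = 4, giving D = 32 > 0 with R_{ss} < 0, so the point is a local maximum.
R(9/16, 3/8) = 91/32.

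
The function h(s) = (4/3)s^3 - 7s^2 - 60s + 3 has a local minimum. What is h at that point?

-321

h'(s) = 4s^2 - 14s - 60 = 0 at s = -5/2, 6.
Second-derivative test with h''(s) = 8s - 14: h''(-5/2) = -34 < 0 ⇒ local maximum; h''(6) = 34 > 0 ⇒ local minimum.
The local minimum is h(6) = -321.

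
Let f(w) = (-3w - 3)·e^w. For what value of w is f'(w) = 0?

-2

By the product rule, f'(w) = (-3w - 6)·e^w. Since e^w > 0, the only critical point is w = -2.
f''(-2) has the same sign as -3 < 0, so this is a local maximum.
f(-2) = (3)·e^(-2) ≈ 0.4060.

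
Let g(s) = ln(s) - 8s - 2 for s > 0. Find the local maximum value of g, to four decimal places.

-5.0794

g'(s) = 1/s − 8 = 0 gives s = 1/8.
g''(s) = -1/s², which is negative for s > 0, so this is a local maximum.
g(1/8) = 1·ln(1/8) - 1 - 2 ≈ -5.0794.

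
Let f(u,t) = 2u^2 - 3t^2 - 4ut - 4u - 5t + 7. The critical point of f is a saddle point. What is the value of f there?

∂f/∂u = 4u - 4t - 4 = 0 and ∂f/∂t = -4u - 6t - 5 = 0, so (u, t) = (1/10, -9/10).
The Hessian has f_{uu} = 4, f_{tt} = -6, f_{ut} = -4, giving D = -40 < 0, so the point is a saddle point.
f(1/10, -9/10) = 181/20.

181/20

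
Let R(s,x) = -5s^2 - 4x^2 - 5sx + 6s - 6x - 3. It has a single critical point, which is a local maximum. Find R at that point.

339/55

∂R/∂s = -10s - 5x + 6 = 0 and ∂R/∂x = -5s - 8x - 6 = 0, so (s, x) = (78/55, -18/11).
The Hessian has R_{ss} = -10, R_{xx} = -8, R_{sx} = -5, giving D = 55 > 0 with R_{ss} < 0, so the point is a local maximum.
R(78/55, -18/11) = 339/55.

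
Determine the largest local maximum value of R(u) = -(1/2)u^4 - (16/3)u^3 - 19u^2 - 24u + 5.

R'(u) = -2u^3 - 16u^2 - 38u - 24. Setting R'(u) = 0 gives u ∈ {-4, -3, -1}.
R''(u) = -6u^2 - 32u - 38. R''(-4) = -6 < 0 ⇒ local maximum; R''(-3) = 4 > 0 ⇒ local minimum; R''(-1) = -12 < 0 ⇒ local maximum.
The largest local maximum is R(-1) = 89/6.

89/6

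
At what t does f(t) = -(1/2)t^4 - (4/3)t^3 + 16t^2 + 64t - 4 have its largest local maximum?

f'(t) = -2t^3 - 4t^2 + 32t + 64 = 0 at t = -4, -2, 4.
f''(t) = -6t^2 - 8t + 32. f''(-4) = -32 < 0 ⇒ local maximum; f''(-2) = 24 > 0 ⇒ local minimum; f''(4) = -96 < 0 ⇒ local maximum.
Thus f has its largest local maximum at t = 4, with value 884/3.

4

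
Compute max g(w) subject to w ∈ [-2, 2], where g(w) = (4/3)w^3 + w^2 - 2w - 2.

Differentiating, g'(w) = 4w^2 + 2w - 2; which vanishes at w = -1 and w = 1/2.
Evaluating at the critical points and endpoints: g(-2) = -14/3, g(-1) = -1/3, g(1/2) = -31/12, g(2) = 26/3.
The maximum over the interval is 26/3, attained at w = 2.

26/3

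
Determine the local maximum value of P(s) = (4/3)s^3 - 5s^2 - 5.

-5

P'(s) = 4s^2 - 10s. Setting P'(s) = 0 gives s ∈ {0, 5/2}.
P''(s) = 8s - 10. P''(0) = -10 < 0 ⇒ local maximum; P''(5/2) = 10 > 0 ⇒ local minimum.
The local maximum is P(0) = -5.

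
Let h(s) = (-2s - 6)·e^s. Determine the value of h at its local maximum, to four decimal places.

h'(s) = (-2)·e^s + (-2s - 6)·1·e^s = (-2s - 8)·e^s. Since e^s > 0, the only critical point is s = -4.
h''(-4) has the same sign as -2 < 0, so this is a local maximum.
h(-4) = (2)·e^(-4) ≈ 0.0366.

0.0366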